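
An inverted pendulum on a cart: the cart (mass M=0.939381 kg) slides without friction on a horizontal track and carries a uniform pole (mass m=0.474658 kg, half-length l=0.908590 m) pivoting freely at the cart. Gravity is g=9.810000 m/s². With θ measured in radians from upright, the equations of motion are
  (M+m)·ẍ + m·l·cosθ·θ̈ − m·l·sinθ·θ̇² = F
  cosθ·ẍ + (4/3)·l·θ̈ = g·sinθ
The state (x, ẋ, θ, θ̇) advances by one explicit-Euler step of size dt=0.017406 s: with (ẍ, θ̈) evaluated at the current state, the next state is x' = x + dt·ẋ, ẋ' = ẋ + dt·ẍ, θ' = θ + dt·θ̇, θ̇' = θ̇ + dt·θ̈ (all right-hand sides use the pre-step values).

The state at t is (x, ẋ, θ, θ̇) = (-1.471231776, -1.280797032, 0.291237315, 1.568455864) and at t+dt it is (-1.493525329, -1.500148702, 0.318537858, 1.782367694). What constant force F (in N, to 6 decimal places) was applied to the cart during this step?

ẍ = (ẋ'−ẋ)/dt = (-1.500148702−-1.280797032)/0.017406 = -12.602072
θ̈ = (θ̇'−θ̇)/dt = (1.782367694−1.568455864)/0.017406 = 12.289546
sinθ=0.287138, cosθ=0.957889
F = (M+m)·ẍ + m·l·cosθ·θ̈ − m·l·sinθ·θ̇² = -17.819822 + 5.076915 − 0.304638 = -13.047544

F = -13.047544 N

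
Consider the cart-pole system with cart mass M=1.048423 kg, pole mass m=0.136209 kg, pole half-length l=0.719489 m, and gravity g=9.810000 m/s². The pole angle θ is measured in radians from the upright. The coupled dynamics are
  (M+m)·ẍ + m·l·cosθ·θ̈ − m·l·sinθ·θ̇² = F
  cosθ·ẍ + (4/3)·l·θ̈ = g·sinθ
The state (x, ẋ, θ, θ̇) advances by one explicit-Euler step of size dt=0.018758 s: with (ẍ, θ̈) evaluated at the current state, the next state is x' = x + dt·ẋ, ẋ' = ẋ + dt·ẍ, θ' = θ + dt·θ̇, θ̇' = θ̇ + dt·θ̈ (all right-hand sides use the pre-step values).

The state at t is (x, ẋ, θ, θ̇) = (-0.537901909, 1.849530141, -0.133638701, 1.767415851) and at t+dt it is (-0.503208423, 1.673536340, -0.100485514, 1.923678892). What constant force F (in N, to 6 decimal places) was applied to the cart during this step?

ẍ = (ẋ'−ẋ)/dt = (1.673536340−1.849530141)/0.018758 = -9.382333
θ̈ = (θ̇'−θ̇)/dt = (1.923678892−1.767415851)/0.018758 = 8.330475
sinθ=-0.133241, cosθ=0.991084
F = (M+m)·ẍ + m·l·cosθ·θ̈ − m·l·sinθ·θ̇² = -11.114612 + 0.809115 − -0.040789 = -10.264708

F = -10.264708 N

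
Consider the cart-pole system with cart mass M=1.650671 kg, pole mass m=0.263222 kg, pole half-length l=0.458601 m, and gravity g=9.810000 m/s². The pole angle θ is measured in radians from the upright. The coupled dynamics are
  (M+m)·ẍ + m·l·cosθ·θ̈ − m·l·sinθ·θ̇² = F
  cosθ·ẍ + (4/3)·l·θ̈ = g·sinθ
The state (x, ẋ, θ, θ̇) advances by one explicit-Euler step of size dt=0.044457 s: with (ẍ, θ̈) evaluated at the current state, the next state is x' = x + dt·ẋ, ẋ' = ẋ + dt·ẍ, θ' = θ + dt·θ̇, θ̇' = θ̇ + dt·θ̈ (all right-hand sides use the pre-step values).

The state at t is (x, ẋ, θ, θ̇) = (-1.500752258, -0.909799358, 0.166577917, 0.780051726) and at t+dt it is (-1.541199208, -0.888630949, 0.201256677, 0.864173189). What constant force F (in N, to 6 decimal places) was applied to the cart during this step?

F = 1.124383 N

ẍ = (ẋ'−ẋ)/dt = (-0.888630949−-0.909799358)/0.044457 = 0.476155
θ̈ = (θ̇'−θ̇)/dt = (0.864173189−0.780051726)/0.044457 = 1.892198
sinθ=0.165809, cosθ=0.986158
F = (M+m)·ẍ + m·l·cosθ·θ̈ − m·l·sinθ·θ̇² = 0.911309 + 0.225253 − 0.012179 = 1.124383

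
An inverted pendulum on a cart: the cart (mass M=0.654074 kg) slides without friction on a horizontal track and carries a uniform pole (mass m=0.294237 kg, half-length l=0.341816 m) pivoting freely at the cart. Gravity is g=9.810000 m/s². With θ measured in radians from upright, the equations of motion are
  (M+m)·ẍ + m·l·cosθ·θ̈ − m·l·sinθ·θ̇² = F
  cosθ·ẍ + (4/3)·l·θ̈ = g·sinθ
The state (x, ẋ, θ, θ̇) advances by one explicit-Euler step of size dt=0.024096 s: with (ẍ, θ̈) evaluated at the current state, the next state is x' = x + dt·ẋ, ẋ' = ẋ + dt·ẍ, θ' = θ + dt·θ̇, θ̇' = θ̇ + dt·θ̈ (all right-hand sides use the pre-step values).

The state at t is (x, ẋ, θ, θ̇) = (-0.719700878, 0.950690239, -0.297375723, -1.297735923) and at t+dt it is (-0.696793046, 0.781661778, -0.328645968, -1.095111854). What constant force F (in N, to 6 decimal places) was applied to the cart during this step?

ẍ = (ẋ'−ẋ)/dt = (0.781661778−0.950690239)/0.024096 = -7.014793
θ̈ = (θ̇'−θ̇)/dt = (-1.095111854−-1.297735923)/0.024096 = 8.409033
sinθ=-0.293012, cosθ=0.956109
F = (M+m)·ẍ + m·l·cosθ·θ̈ − m·l·sinθ·θ̇² = -6.652206 + 0.808617 − -0.049630 = -5.793958

F = -5.793958 N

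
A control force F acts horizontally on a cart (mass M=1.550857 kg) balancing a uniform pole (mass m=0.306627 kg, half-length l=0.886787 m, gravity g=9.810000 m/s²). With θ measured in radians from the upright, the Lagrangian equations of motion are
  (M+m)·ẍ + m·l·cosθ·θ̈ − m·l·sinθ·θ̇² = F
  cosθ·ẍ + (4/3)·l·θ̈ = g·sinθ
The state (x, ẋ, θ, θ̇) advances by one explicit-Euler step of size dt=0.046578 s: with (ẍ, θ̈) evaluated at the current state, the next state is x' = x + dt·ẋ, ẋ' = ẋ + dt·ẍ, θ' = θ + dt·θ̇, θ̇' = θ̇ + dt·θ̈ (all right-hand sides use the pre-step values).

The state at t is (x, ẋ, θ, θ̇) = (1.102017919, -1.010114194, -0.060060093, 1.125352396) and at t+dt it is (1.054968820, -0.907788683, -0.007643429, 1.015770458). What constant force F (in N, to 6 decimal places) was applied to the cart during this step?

ẍ = (ẋ'−ẋ)/dt = (-0.907788683−-1.010114194)/0.046578 = 2.196864
θ̈ = (θ̇'−θ̇)/dt = (1.015770458−1.125352396)/0.046578 = -2.352654
sinθ=-0.060024, cosθ=0.998197
F = (M+m)·ẍ + m·l·cosθ·θ̈ − m·l·sinθ·θ̇² = 4.080639 + -0.638563 − -0.020670 = 3.462745

F = 3.462745 N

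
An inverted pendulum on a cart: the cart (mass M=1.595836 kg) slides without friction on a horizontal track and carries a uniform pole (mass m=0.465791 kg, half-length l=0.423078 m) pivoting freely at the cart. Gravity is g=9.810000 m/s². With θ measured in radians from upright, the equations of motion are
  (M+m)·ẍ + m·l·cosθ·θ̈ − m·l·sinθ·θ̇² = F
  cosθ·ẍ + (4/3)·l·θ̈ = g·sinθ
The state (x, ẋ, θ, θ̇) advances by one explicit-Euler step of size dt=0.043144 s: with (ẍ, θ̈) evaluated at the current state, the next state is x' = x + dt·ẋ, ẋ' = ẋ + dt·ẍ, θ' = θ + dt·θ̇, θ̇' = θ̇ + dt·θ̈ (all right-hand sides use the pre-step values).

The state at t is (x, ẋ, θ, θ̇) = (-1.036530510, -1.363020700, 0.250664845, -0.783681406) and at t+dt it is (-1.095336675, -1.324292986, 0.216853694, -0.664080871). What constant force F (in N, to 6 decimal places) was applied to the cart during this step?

F = 2.349793 N

ẍ = (ẋ'−ẋ)/dt = (-1.324292986−-1.363020700)/0.043144 = 0.897638
θ̈ = (θ̇'−θ̇)/dt = (-0.664080871−-0.783681406)/0.043144 = 2.772124
sinθ=0.248048, cosθ=0.968748
F = (M+m)·ẍ + m·l·cosθ·θ̈ − m·l·sinθ·θ̇² = 1.850596 + 0.529218 − 0.030021 = 2.349793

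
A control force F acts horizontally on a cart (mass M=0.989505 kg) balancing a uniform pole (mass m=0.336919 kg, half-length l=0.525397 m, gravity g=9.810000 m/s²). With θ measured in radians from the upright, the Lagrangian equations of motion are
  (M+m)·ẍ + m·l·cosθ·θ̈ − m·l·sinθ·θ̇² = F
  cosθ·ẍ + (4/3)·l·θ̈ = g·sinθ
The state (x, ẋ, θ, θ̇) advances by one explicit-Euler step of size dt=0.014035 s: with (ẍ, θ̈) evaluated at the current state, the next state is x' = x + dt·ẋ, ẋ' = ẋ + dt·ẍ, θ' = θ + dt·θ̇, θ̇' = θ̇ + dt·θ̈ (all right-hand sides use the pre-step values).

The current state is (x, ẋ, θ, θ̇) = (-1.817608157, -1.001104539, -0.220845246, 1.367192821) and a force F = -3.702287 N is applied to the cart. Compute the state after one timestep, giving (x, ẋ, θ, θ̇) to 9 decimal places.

sinθ=-0.219054418, cosθ=0.975712643
temp = (F + m·l·θ̇²·sinθ)/(M+m) = (-3.702287 + -0.072481079)/1.326424 = -2.845823114
θ̈ = (g·sinθ − cosθ·temp)/(l·(4/3 − m·cos²θ/(M+m))) = 1.094689354
ẍ = temp − m·l·θ̈·cosθ/(M+m) = -2.988365344
Euler: x'=-1.817608157+0.014035·-1.001104539=-1.831658659, ẋ'=-1.001104539+0.014035·-2.988365344=-1.043046247
       θ'=-0.220845246+0.014035·1.367192821=-0.201656695, θ̇'=1.367192821+0.014035·1.094689354=1.382556786

(-1.831658659, -1.043046247, -0.201656695, 1.382556786)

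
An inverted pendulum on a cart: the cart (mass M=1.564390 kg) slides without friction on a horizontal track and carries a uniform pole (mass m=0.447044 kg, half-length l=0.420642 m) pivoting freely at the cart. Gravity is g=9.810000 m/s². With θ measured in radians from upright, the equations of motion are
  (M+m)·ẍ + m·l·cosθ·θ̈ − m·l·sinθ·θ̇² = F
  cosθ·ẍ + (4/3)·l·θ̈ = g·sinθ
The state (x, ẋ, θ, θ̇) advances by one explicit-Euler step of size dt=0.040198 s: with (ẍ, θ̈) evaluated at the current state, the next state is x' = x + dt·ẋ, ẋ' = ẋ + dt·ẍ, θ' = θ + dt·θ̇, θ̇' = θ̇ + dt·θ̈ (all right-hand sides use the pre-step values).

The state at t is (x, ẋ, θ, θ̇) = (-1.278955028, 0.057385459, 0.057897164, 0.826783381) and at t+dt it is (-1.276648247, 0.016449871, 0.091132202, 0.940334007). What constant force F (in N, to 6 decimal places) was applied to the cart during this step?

ẍ = (ẋ'−ẋ)/dt = (0.016449871−0.057385459)/0.040198 = -1.018349
θ̈ = (θ̇'−θ̇)/dt = (0.940334007−0.826783381)/0.040198 = 2.824783
sinθ=0.057865, cosθ=0.998324
F = (M+m)·ẍ + m·l·cosθ·θ̈ − m·l·sinθ·θ̇² = -2.048342 + 0.530298 − 0.007438 = -1.525482

F = -1.525482 N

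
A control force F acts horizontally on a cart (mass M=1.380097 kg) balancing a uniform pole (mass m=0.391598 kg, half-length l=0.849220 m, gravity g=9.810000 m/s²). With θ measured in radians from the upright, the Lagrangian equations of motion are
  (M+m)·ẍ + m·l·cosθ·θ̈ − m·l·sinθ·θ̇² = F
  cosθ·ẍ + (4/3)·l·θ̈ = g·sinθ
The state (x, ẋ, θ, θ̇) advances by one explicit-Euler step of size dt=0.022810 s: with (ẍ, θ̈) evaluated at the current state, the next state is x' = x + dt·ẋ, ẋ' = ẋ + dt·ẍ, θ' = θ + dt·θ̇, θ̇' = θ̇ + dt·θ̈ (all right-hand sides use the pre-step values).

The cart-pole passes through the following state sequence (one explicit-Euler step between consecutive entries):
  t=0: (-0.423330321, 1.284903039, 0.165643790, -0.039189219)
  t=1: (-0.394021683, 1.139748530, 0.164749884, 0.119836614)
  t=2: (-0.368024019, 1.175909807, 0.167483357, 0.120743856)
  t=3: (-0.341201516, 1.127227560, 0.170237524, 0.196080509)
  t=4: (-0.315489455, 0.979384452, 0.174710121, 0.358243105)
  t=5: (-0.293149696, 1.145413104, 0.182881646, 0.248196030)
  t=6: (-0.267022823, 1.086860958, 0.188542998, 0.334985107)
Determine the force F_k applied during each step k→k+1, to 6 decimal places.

step 0→1:
  ẍ = (ẋ'−ẋ)/dt = (1.139748530−1.284903039)/0.022810 = -6.363635
  θ̈ = (θ̇'−θ̇)/dt = (0.119836614−-0.039189219)/0.022810 = 6.971759
  sinθ=0.164887, cosθ=0.986312
  F = (M+m)·ẍ + m·l·cosθ·θ̈ − m·l·sinθ·θ̇² = -11.274420 + 2.286744 − 0.000084 = -8.987760
step 1→2:
  ẍ = (ẋ'−ẋ)/dt = (1.175909807−1.139748530)/0.022810 = 1.585326
  θ̈ = (θ̇'−θ̇)/dt = (0.120743856−0.119836614)/0.022810 = 0.039774
  sinθ=0.164006, cosθ=0.986459
  F = (M+m)·ẍ + m·l·cosθ·θ̈ − m·l·sinθ·θ̇² = 2.808713 + 0.013048 − 0.000783 = 2.820978
step 2→3:
  ẍ = (ẋ'−ẋ)/dt = (1.127227560−1.175909807)/0.022810 = -2.134250
  θ̈ = (θ̇'−θ̇)/dt = (0.196080509−0.120743856)/0.022810 = 3.302791
  sinθ=0.166701, cosθ=0.986007
  F = (M+m)·ẍ + m·l·cosθ·θ̈ − m·l·sinθ·θ̇² = -3.781240 + 1.082984 − 0.000808 = -2.699065
step 3→4:
  ẍ = (ẋ'−ẋ)/dt = (0.979384452−1.127227560)/0.022810 = -6.481504
  θ̈ = (θ̇'−θ̇)/dt = (0.358243105−0.196080509)/0.022810 = 7.109276
  sinθ=0.169416, cosθ=0.985545
  F = (M+m)·ẍ + m·l·cosθ·θ̈ − m·l·sinθ·θ̇² = -11.483248 + 2.330034 − 0.002166 = -9.155380
step 4→5:
  ẍ = (ẋ'−ẋ)/dt = (1.145413104−0.979384452)/0.022810 = 7.278766
  θ̈ = (θ̇'−θ̇)/dt = (0.248196030−0.358243105)/0.022810 = -4.824510
  sinθ=0.173823, cosθ=0.984777
  F = (M+m)·ẍ + m·l·cosθ·θ̈ − m·l·sinθ·θ̇² = 12.895753 + -1.579981 − 0.007419 = 11.308354
step 5→6:
  ẍ = (ẋ'−ẋ)/dt = (1.086860958−1.145413104)/0.022810 = -2.566951
  θ̈ = (θ̇'−θ̇)/dt = (0.334985107−0.248196030)/0.022810 = 3.804870
  sinθ=0.181864, cosθ=0.983324
  F = (M+m)·ẍ + m·l·cosθ·θ̈ − m·l·sinθ·θ̇² = -4.547854 + 1.244219 − 0.003726 = -3.307360

F_0 = -8.987760 N
F_1 = 2.820978 N
F_2 = -2.699065 N
F_3 = -9.155380 N
F_4 = 11.308354 N
F_5 = -3.307360 N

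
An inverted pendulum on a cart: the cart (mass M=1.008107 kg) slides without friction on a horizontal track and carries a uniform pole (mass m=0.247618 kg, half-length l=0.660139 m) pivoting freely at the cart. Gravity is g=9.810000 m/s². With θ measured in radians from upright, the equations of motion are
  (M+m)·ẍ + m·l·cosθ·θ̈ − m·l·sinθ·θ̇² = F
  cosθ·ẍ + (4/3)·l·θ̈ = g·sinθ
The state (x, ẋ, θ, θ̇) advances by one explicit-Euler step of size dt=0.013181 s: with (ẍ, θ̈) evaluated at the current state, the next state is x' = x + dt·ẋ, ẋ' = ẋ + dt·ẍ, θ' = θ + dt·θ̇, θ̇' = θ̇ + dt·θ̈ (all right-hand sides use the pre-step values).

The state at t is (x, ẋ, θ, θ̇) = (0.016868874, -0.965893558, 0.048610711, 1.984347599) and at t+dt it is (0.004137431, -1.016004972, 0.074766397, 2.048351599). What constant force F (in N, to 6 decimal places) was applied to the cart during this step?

F = -4.012482 N

ẍ = (ẋ'−ẋ)/dt = (-1.016004972−-0.965893558)/0.013181 = -3.801792
θ̈ = (θ̇'−θ̇)/dt = (2.048351599−1.984347599)/0.013181 = 4.855777
sinθ=0.048592, cosθ=0.998819
F = (M+m)·ẍ + m·l·cosθ·θ̈ − m·l·sinθ·θ̇² = -4.774005 + 0.792799 − 0.031276 = -4.012482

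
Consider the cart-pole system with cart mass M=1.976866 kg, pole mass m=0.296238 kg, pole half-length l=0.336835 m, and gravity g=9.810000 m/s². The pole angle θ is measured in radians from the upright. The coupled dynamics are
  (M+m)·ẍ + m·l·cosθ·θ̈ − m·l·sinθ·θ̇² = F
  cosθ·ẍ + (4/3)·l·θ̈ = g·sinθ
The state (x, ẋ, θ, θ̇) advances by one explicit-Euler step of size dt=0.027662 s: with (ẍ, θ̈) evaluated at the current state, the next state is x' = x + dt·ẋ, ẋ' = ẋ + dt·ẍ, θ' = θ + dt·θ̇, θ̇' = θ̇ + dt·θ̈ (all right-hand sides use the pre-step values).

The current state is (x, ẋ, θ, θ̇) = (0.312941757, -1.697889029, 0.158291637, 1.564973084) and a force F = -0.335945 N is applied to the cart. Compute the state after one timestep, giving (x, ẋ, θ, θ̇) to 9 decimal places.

(0.265974751, -1.706453459, 0.201581922, 1.679048717)

sinθ=0.157631432, cosθ=0.987498016
temp = (F + m·l·θ̇²·sinθ)/(M+m) = (-0.335945 + 0.038522507)/2.273104 = -0.130844208
θ̈ = (g·sinθ − cosθ·temp)/(l·(4/3 − m·cos²θ/(M+m))) = 4.123911256
ẍ = temp − m·l·θ̈·cosθ/(M+m) = -0.309609917
Euler: x'=0.312941757+0.027662·-1.697889029=0.265974751, ẋ'=-1.697889029+0.027662·-0.309609917=-1.706453459
       θ'=0.158291637+0.027662·1.564973084=0.201581922, θ̇'=1.564973084+0.027662·4.123911256=1.679048717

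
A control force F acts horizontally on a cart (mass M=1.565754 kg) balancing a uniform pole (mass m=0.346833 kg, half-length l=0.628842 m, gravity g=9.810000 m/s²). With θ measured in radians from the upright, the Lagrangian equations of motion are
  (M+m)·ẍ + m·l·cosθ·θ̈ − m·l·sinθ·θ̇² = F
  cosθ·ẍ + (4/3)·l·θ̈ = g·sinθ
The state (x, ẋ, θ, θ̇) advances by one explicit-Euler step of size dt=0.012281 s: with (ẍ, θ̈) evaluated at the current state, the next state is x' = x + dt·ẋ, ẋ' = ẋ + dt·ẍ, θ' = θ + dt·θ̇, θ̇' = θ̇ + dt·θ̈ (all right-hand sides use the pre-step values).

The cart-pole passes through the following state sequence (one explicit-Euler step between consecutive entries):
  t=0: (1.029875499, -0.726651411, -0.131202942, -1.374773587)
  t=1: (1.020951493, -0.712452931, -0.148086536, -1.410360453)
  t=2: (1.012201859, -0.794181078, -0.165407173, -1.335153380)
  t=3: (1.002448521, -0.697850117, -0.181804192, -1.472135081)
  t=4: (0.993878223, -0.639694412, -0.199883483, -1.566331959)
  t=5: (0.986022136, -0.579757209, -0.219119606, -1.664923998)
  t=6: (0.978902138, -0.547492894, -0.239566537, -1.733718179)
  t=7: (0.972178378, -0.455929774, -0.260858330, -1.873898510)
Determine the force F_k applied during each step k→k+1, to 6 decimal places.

F_0 = 1.638566 N
F_1 = -11.342945 N
F_2 = 12.666653 N
F_3 = 7.497056 N
F_4 = 7.724519 N
F_5 = 3.963584 N
F_6 = 11.996758 N

step 0→1:
  ẍ = (ẋ'−ẋ)/dt = (-0.712452931−-0.726651411)/0.012281 = 1.156134
  θ̈ = (θ̇'−θ̇)/dt = (-1.410360453−-1.374773587)/0.012281 = -2.897717
  sinθ=-0.130827, cosθ=0.991405
  F = (M+m)·ẍ + m·l·cosθ·θ̈ − m·l·sinθ·θ̇² = 2.211207 + -0.626569 − -0.053929 = 1.638566
step 1→2:
  ẍ = (ẋ'−ẋ)/dt = (-0.794181078−-0.712452931)/0.012281 = -6.654845
  θ̈ = (θ̇'−θ̇)/dt = (-1.335153380−-1.410360453)/0.012281 = 6.123856
  sinθ=-0.147546, cosθ=0.989055
  F = (M+m)·ẍ + m·l·cosθ·θ̈ − m·l·sinθ·θ̇² = -12.727969 + 1.321014 − -0.064010 = -11.342945
step 2→3:
  ẍ = (ẋ'−ẋ)/dt = (-0.697850117−-0.794181078)/0.012281 = 7.843902
  θ̈ = (θ̇'−θ̇)/dt = (-1.472135081−-1.335153380)/0.012281 = -11.153953
  sinθ=-0.164654, cosθ=0.986351
  F = (M+m)·ẍ + m·l·cosθ·θ̈ − m·l·sinθ·θ̇² = 15.002145 + -2.399509 − -0.064017 = 12.666653
step 3→4:
  ẍ = (ẋ'−ẋ)/dt = (-0.639694412−-0.697850117)/0.012281 = 4.735421
  θ̈ = (θ̇'−θ̇)/dt = (-1.566331959−-1.472135081)/0.012281 = -7.670131
  sinθ=-0.180804, cosθ=0.983519
  F = (M+m)·ẍ + m·l·cosθ·θ̈ − m·l·sinθ·θ̇² = 9.056905 + -1.645309 − -0.085461 = 7.497056
step 4→5:
  ẍ = (ẋ'−ẋ)/dt = (-0.579757209−-0.639694412)/0.012281 = 4.880482
  θ̈ = (θ̇'−θ̇)/dt = (-1.664923998−-1.566331959)/0.012281 = -8.028014
  sinθ=-0.198555, cosθ=0.980090
  F = (M+m)·ẍ + m·l·cosθ·θ̈ − m·l·sinθ·θ̇² = 9.334347 + -1.716074 − -0.106246 = 7.724519
step 5→6:
  ẍ = (ẋ'−ẋ)/dt = (-0.547492894−-0.579757209)/0.012281 = 2.627173
  θ̈ = (θ̇'−θ̇)/dt = (-1.733718179−-1.664923998)/0.012281 = -5.601676
  sinθ=-0.217370, cosθ=0.976089
  F = (M+m)·ẍ + m·l·cosθ·θ̈ − m·l·sinθ·θ̇² = 5.024697 + -1.192530 − -0.131417 = 3.963584
step 6→7:
  ẍ = (ẋ'−ẋ)/dt = (-0.455929774−-0.547492894)/0.012281 = 7.455673
  θ̈ = (θ̇'−θ̇)/dt = (-1.873898510−-1.733718179)/0.012281 = -11.414407
  sinθ=-0.237282, cosθ=0.971441
  F = (M+m)·ẍ + m·l·cosθ·θ̈ − m·l·sinθ·θ̇² = 14.259623 + -2.418420 − -0.155555 = 11.996758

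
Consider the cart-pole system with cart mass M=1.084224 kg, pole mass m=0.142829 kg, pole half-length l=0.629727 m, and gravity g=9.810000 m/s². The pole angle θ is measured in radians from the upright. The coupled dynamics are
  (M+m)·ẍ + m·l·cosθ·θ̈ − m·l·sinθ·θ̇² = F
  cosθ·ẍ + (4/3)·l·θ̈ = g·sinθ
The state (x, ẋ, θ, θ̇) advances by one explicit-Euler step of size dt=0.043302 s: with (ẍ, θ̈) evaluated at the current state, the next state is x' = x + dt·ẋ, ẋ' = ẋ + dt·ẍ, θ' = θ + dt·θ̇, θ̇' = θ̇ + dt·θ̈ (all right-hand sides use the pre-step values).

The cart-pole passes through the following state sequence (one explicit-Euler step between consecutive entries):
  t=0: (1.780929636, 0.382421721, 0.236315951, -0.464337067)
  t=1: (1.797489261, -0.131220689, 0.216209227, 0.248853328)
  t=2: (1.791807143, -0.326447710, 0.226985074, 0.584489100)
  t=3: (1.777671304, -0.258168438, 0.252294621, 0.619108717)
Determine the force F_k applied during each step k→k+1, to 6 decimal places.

F_0 = -13.119468 N
F_1 = -4.852439 N
F_2 = 1.997986 N

step 0→1:
  ẍ = (ẋ'−ẋ)/dt = (-0.131220689−0.382421721)/0.043302 = -11.861863
  θ̈ = (θ̇'−θ̇)/dt = (0.248853328−-0.464337067)/0.043302 = 16.470149
  sinθ=0.234123, cosθ=0.972207
  F = (M+m)·ẍ + m·l·cosθ·θ̈ − m·l·sinθ·θ̇² = -14.555135 + 1.440207 − 0.004540 = -13.119468
step 1→2:
  ẍ = (ẋ'−ẋ)/dt = (-0.326447710−-0.131220689)/0.043302 = -4.508499
  θ̈ = (θ̇'−θ̇)/dt = (0.584489100−0.248853328)/0.043302 = 7.751045
  sinθ=0.214529, cosθ=0.976718
  F = (M+m)·ẍ + m·l·cosθ·θ̈ − m·l·sinθ·θ̇² = -5.532167 + 0.680923 − 0.001195 = -4.852439
step 2→3:
  ẍ = (ẋ'−ẋ)/dt = (-0.258168438−-0.326447710)/0.043302 = 1.576816
  θ̈ = (θ̇'−θ̇)/dt = (0.619108717−0.584489100)/0.043302 = 0.799492
  sinθ=0.225041, cosθ=0.974349
  F = (M+m)·ẍ + m·l·cosθ·θ̈ − m·l·sinθ·θ̇² = 1.934836 + 0.070064 − 0.006915 = 1.997986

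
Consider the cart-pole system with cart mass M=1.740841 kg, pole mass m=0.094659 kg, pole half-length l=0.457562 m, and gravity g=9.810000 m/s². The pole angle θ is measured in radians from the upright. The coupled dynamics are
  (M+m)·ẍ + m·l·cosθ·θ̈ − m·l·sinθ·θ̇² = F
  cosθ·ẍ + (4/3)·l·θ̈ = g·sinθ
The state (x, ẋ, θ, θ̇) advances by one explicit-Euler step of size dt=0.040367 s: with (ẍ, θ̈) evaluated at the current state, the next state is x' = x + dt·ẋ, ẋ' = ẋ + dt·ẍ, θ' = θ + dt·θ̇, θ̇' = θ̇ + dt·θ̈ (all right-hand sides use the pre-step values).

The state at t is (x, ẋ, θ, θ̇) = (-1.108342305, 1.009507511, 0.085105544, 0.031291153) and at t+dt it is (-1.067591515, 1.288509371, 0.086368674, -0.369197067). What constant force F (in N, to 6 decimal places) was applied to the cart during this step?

ẍ = (ẋ'−ẋ)/dt = (1.288509371−1.009507511)/0.040367 = 6.911632
θ̈ = (θ̇'−θ̇)/dt = (-0.369197067−0.031291153)/0.040367 = -9.921179
sinθ=0.085003, cosθ=0.996381
F = (M+m)·ẍ + m·l·cosθ·θ̈ − m·l·sinθ·θ̇² = 12.686301 + -0.428154 − 0.000004 = 12.258143

F = 12.258143 N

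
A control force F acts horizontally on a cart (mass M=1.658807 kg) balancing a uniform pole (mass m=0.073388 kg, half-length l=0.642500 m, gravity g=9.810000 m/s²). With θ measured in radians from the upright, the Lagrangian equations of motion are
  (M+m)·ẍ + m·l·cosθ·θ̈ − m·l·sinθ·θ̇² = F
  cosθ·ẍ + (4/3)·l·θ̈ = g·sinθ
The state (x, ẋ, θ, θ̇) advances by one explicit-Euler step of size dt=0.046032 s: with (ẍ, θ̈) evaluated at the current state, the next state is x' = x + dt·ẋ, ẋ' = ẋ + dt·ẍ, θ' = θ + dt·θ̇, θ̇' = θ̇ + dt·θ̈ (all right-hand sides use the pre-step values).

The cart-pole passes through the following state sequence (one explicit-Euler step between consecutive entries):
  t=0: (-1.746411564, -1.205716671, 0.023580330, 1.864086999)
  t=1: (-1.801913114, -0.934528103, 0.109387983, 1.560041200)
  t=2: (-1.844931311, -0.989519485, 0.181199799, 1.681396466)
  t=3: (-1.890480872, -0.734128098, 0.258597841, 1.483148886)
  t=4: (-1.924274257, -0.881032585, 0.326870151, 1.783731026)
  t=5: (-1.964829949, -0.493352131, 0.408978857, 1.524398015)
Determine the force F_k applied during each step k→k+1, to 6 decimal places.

F_0 = 9.889671 N
F_1 = -1.958302 N
F_2 = 9.386670 N
F_3 = -5.256918 N
F_4 = 14.288761 N

step 0→1:
  ẍ = (ẋ'−ẋ)/dt = (-0.934528103−-1.205716671)/0.046032 = 5.891305
  θ̈ = (θ̇'−θ̇)/dt = (1.560041200−1.864086999)/0.046032 = -6.605096
  sinθ=0.023578, cosθ=0.999722
  F = (M+m)·ẍ + m·l·cosθ·θ̈ − m·l·sinθ·θ̇² = 10.204890 + -0.311356 − 0.003863 = 9.889671
step 1→2:
  ẍ = (ẋ'−ẋ)/dt = (-0.989519485−-0.934528103)/0.046032 = -1.194634
  θ̈ = (θ̇'−θ̇)/dt = (1.681396466−1.560041200)/0.046032 = 2.636324
  sinθ=0.109170, cosθ=0.994023
  F = (M+m)·ẍ + m·l·cosθ·θ̈ − m·l·sinθ·θ̇² = -2.069339 + 0.123564 − 0.012528 = -1.958302
step 2→3:
  ẍ = (ẋ'−ẋ)/dt = (-0.734128098−-0.989519485)/0.046032 = 5.548127
  θ̈ = (θ̇'−θ̇)/dt = (1.483148886−1.681396466)/0.046032 = -4.306734
  sinθ=0.180210, cosθ=0.983628
  F = (M+m)·ẍ + m·l·cosθ·θ̈ − m·l·sinθ·θ̇² = 9.610438 + -0.199746 − 0.024022 = 9.386670
step 3→4:
  ẍ = (ẋ'−ẋ)/dt = (-0.881032585−-0.734128098)/0.046032 = -3.191356
  θ̈ = (θ̇'−θ̇)/dt = (1.783731026−1.483148886)/0.046032 = 6.529852
  sinθ=0.255725, cosθ=0.966749
  F = (M+m)·ẍ + m·l·cosθ·θ̈ − m·l·sinθ·θ̇² = -5.528050 + 0.297657 − 0.026524 = -5.256918
step 4→5:
  ẍ = (ẋ'−ẋ)/dt = (-0.493352131−-0.881032585)/0.046032 = 8.421977
  θ̈ = (θ̇'−θ̇)/dt = (1.524398015−1.783731026)/0.046032 = -5.633755
  sinθ=0.321080, cosθ=0.947052
  F = (M+m)·ẍ + m·l·cosθ·θ̈ − m·l·sinθ·θ̇² = 14.588507 + -0.251576 − 0.048169 = 14.288761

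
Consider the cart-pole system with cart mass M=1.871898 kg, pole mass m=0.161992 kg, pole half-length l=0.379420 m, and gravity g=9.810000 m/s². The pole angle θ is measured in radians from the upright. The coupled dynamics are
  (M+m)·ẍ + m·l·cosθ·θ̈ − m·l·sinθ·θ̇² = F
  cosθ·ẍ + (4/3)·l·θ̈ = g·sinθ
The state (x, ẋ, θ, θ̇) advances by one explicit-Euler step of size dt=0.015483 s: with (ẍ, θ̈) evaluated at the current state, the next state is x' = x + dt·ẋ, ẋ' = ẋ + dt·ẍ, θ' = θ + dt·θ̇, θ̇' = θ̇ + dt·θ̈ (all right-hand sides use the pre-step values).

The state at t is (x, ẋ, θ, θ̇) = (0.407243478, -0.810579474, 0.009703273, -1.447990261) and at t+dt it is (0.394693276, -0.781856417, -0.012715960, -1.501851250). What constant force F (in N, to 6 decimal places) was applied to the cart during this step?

ẍ = (ẋ'−ẋ)/dt = (-0.781856417−-0.810579474)/0.015483 = 1.855135
θ̈ = (θ̇'−θ̇)/dt = (-1.501851250−-1.447990261)/0.015483 = -3.478718
sinθ=0.009703, cosθ=0.999953
F = (M+m)·ẍ + m·l·cosθ·θ̈ − m·l·sinθ·θ̇² = 3.773141 + -0.213802 − 0.001250 = 3.558088

F = 3.558088 N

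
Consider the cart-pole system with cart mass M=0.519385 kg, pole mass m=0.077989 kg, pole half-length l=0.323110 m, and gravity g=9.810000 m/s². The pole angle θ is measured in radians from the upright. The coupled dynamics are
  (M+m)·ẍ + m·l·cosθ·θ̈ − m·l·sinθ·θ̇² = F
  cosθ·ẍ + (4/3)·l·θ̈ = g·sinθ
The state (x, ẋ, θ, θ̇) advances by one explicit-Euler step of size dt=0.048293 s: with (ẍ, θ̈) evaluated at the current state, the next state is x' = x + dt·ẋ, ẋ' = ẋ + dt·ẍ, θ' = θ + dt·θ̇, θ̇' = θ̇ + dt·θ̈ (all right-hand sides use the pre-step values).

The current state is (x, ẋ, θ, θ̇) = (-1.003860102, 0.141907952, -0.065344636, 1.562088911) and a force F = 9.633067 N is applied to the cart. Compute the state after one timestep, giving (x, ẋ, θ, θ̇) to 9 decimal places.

sinθ=-0.065298143, cosθ=0.997865799
temp = (F + m·l·θ̇²·sinθ)/(M+m) = (9.633067 + -0.004015097)/0.597374 = 16.118967184
θ̈ = (g·sinθ − cosθ·temp)/(l·(4/3 − m·cos²θ/(M+m))) = -43.016209291
ẍ = temp − m·l·θ̈·cosθ/(M+m) = 17.929647201
Euler: x'=-1.003860102+0.048293·0.141907952=-0.997006941, ẋ'=0.141907952+0.048293·17.929647201=1.007784404
       θ'=-0.065344636+0.048293·1.562088911=0.010093324, θ̇'=1.562088911+0.048293·-43.016209291=-0.515292884

(-0.997006941, 1.007784404, 0.010093324, -0.515292884)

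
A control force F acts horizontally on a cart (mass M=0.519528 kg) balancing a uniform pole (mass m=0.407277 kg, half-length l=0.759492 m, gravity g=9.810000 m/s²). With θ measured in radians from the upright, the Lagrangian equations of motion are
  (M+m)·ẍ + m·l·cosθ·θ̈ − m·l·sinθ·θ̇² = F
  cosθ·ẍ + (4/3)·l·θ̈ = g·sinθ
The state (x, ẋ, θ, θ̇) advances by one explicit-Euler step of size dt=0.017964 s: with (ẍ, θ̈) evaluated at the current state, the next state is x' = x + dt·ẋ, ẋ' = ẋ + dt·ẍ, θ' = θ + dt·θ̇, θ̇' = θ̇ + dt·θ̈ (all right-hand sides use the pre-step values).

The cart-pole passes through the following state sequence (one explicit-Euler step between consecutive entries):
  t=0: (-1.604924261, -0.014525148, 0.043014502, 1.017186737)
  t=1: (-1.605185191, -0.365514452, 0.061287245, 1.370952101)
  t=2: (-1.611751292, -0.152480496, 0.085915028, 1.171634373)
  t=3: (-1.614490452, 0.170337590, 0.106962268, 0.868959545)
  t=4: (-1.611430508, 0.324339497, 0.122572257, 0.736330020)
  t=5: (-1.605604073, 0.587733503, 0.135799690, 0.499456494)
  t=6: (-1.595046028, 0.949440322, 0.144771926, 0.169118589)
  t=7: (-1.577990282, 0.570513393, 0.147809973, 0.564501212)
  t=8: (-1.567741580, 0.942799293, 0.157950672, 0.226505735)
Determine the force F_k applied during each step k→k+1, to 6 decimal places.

step 0→1:
  ẍ = (ẋ'−ẋ)/dt = (-0.365514452−-0.014525148)/0.017964 = -19.538483
  θ̈ = (θ̇'−θ̇)/dt = (1.370952101−1.017186737)/0.017964 = 19.693017
  sinθ=0.043001, cosθ=0.999075
  F = (M+m)·ẍ + m·l·cosθ·θ̈ − m·l·sinθ·θ̇² = -18.108364 + 6.085881 − 0.013762 = -12.036245
step 1→2:
  ẍ = (ẋ'−ẋ)/dt = (-0.152480496−-0.365514452)/0.017964 = 11.858938
  θ̈ = (θ̇'−θ̇)/dt = (1.171634373−1.370952101)/0.017964 = -11.095398
  sinθ=0.061249, cosθ=0.998123
  F = (M+m)·ẍ + m·l·cosθ·θ̈ − m·l·sinθ·θ̇² = 10.990923 + -3.425625 − 0.035609 = 7.529689
step 2→3:
  ẍ = (ẋ'−ẋ)/dt = (0.170337590−-0.152480496)/0.017964 = 17.970279
  θ̈ = (θ̇'−θ̇)/dt = (0.868959545−1.171634373)/0.017964 = -16.848966
  sinθ=0.085809, cosθ=0.996312
  F = (M+m)·ẍ + m·l·cosθ·θ̈ − m·l·sinθ·θ̇² = 16.654944 + -5.192560 − 0.036436 = 11.425948
step 3→4:
  ẍ = (ẋ'−ẋ)/dt = (0.324339497−0.170337590)/0.017964 = 8.572807
  θ̈ = (θ̇'−θ̇)/dt = (0.736330020−0.868959545)/0.017964 = -7.383073
  sinθ=0.106758, cosθ=0.994285
  F = (M+m)·ẍ + m·l·cosθ·θ̈ − m·l·sinθ·θ̇² = 7.945320 + -2.270707 − 0.024935 = 5.649678
step 4→5:
  ẍ = (ẋ'−ẋ)/dt = (0.587733503−0.324339497)/0.017964 = 14.662325
  θ̈ = (θ̇'−θ̇)/dt = (0.499456494−0.736330020)/0.017964 = -13.186012
  sinθ=0.122266, cosθ=0.992497
  F = (M+m)·ẍ + m·l·cosθ·θ̈ − m·l·sinθ·θ̇² = 13.589116 + -4.048144 − 0.020505 = 9.520467
step 5→6:
  ẍ = (ẋ'−ẋ)/dt = (0.949440322−0.587733503)/0.017964 = 20.135093
  θ̈ = (θ̇'−θ̇)/dt = (0.169118589−0.499456494)/0.017964 = -18.388884
  sinθ=0.135383, cosθ=0.990793
  F = (M+m)·ẍ + m·l·cosθ·θ̈ − m·l·sinθ·θ̇² = 18.661305 + -5.635748 − 0.010447 = 13.015111
step 6→7:
  ẍ = (ẋ'−ẋ)/dt = (0.570513393−0.949440322)/0.017964 = -21.093683
  θ̈ = (θ̇'−θ̇)/dt = (0.564501212−0.169118589)/0.017964 = 22.009721
  sinθ=0.144267, cosθ=0.989539
  F = (M+m)·ẍ + m·l·cosθ·θ̈ − m·l·sinθ·θ̇² = -19.549731 + 6.736906 − 0.001276 = -12.814102
step 7→8:
  ẍ = (ẋ'−ẋ)/dt = (0.942799293−0.570513393)/0.017964 = 20.723998
  θ̈ = (θ̇'−θ̇)/dt = (0.226505735−0.564501212)/0.017964 = -18.815157
  sinθ=0.147272, cosθ=0.989096
  F = (M+m)·ẍ + m·l·cosθ·θ̈ − m·l·sinθ·θ̇² = 19.207105 + -5.756511 − 0.014517 = 13.436077

F_0 = -12.036245 N
F_1 = 7.529689 N
F_2 = 11.425948 N
F_3 = 5.649678 N
F_4 = 9.520467 N
F_5 = 13.015111 N
F_6 = -12.814102 N
F_7 = 13.436077 N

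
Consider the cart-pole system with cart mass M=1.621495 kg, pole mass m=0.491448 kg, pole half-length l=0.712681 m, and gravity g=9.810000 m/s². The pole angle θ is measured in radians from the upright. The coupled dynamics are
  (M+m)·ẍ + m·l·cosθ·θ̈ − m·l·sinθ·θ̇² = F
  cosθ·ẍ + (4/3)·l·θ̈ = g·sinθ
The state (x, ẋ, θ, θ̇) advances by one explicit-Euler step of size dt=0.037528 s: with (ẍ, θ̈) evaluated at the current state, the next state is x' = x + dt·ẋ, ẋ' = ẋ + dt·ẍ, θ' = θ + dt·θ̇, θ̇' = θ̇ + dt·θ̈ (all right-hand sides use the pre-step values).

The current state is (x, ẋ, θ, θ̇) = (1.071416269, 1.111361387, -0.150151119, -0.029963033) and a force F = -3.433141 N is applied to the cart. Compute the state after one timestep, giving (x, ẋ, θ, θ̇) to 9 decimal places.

(1.113123439, 1.049299009, -0.151275572, -0.023340008)

sinθ=-0.149587553, cosθ=0.988748484
temp = (F + m·l·θ̇²·sinθ)/(M+m) = (-3.433141 + -0.000047037)/2.112943 = -1.624837034
θ̈ = (g·sinθ − cosθ·temp)/(l·(4/3 − m·cos²θ/(M+m))) = 0.176482225
ẍ = temp − m·l·θ̈·cosθ/(M+m) = -1.653761928
Euler: x'=1.071416269+0.037528·1.111361387=1.113123439, ẋ'=1.111361387+0.037528·-1.653761928=1.049299009
       θ'=-0.150151119+0.037528·-0.029963033=-0.151275572, θ̇'=-0.029963033+0.037528·0.176482225=-0.023340008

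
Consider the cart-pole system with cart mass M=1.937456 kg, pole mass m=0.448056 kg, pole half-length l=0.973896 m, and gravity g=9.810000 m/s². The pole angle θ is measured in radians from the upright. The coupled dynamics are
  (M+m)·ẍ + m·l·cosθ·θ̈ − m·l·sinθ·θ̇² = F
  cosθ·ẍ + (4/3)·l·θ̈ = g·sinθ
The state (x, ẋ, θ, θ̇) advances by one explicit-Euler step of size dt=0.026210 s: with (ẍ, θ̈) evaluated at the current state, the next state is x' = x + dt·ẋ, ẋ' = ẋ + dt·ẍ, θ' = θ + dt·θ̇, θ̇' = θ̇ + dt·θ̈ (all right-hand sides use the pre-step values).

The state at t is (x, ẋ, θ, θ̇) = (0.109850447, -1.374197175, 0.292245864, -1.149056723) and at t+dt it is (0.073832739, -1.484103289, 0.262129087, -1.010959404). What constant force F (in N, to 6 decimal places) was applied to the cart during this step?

ẍ = (ẋ'−ẋ)/dt = (-1.484103289−-1.374197175)/0.026210 = -4.193289
θ̈ = (θ̇'−θ̇)/dt = (-1.010959404−-1.149056723)/0.026210 = 5.268879
sinθ=0.288104, cosθ=0.957599
F = (M+m)·ẍ + m·l·cosθ·θ̈ − m·l·sinθ·θ̇² = -10.003142 + 2.201643 − 0.165988 = -7.967487

F = -7.967487 N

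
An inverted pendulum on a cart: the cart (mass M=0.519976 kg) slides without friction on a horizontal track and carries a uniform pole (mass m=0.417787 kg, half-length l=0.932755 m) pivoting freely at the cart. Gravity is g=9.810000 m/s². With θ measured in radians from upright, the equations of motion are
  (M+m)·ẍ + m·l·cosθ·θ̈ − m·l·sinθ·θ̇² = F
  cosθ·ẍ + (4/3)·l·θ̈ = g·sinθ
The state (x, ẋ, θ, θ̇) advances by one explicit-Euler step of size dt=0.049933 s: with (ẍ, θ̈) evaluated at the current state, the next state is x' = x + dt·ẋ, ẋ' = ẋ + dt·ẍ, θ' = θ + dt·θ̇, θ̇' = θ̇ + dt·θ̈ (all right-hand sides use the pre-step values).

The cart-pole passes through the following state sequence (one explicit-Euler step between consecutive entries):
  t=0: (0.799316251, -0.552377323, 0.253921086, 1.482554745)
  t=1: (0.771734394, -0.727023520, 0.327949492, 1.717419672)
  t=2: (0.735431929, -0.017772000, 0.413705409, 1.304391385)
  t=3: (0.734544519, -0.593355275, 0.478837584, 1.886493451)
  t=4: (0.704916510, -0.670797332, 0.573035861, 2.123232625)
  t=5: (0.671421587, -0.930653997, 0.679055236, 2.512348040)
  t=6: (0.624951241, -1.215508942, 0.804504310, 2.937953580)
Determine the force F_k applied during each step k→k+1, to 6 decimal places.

F_0 = -1.720906 N
F_1 = 9.898206 N
F_2 = -6.916586 N
F_3 = -0.453597 N
F_4 = -3.281039 N
F_5 = -4.309805 N

step 0→1:
  ẍ = (ẋ'−ẋ)/dt = (-0.727023520−-0.552377323)/0.049933 = -3.497611
  θ̈ = (θ̇'−θ̇)/dt = (1.717419672−1.482554745)/0.049933 = 4.703601
  sinθ=0.251201, cosθ=0.967935
  F = (M+m)·ẍ + m·l·cosθ·θ̈ − m·l·sinθ·θ̇² = -3.279930 + 1.774186 − 0.215162 = -1.720906
step 1→2:
  ẍ = (ẋ'−ẋ)/dt = (-0.017772000−-0.727023520)/0.049933 = 14.204064
  θ̈ = (θ̇'−θ̇)/dt = (1.304391385−1.717419672)/0.049933 = -8.271650
  sinθ=0.322102, cosθ=0.946705
  F = (M+m)·ẍ + m·l·cosθ·θ̈ − m·l·sinθ·θ̇² = 13.320046 + -3.051611 − 0.370228 = 9.898206
step 2→3:
  ẍ = (ẋ'−ẋ)/dt = (-0.593355275−-0.017772000)/0.049933 = -11.527112
  θ̈ = (θ̇'−θ̇)/dt = (1.886493451−1.304391385)/0.049933 = 11.657663
  sinθ=0.402005, cosθ=0.915638
  F = (M+m)·ẍ + m·l·cosθ·θ̈ − m·l·sinθ·θ̇² = -10.809699 + 4.159657 − 0.266544 = -6.916586
step 3→4:
  ẍ = (ẋ'−ẋ)/dt = (-0.670797332−-0.593355275)/0.049933 = -1.550919
  θ̈ = (θ̇'−θ̇)/dt = (2.123232625−1.886493451)/0.049933 = 4.741137
  sinθ=0.460748, cosθ=0.887531
  F = (M+m)·ẍ + m·l·cosθ·θ̈ − m·l·sinθ·θ̇² = -1.454395 + 1.639791 − 0.638993 = -0.453597
step 4→5:
  ẍ = (ẋ'−ẋ)/dt = (-0.930653997−-0.670797332)/0.049933 = -5.204107
  θ̈ = (θ̇'−θ̇)/dt = (2.512348040−2.123232625)/0.049933 = 7.792751
  sinθ=0.542185, cosθ=0.840259
  F = (M+m)·ẍ + m·l·cosθ·θ̈ − m·l·sinθ·θ̇² = -4.880219 + 2.551681 − 0.952501 = -3.281039
step 5→6:
  ẍ = (ẋ'−ẋ)/dt = (-1.215508942−-0.930653997)/0.049933 = -5.704743
  θ̈ = (θ̇'−θ̇)/dt = (2.937953580−2.512348040)/0.049933 = 8.523532
  sinθ=0.628058, cosθ=0.778166
  F = (M+m)·ẍ + m·l·cosθ·θ̈ − m·l·sinθ·θ̇² = -5.349697 + 2.584727 − 1.544834 = -4.309805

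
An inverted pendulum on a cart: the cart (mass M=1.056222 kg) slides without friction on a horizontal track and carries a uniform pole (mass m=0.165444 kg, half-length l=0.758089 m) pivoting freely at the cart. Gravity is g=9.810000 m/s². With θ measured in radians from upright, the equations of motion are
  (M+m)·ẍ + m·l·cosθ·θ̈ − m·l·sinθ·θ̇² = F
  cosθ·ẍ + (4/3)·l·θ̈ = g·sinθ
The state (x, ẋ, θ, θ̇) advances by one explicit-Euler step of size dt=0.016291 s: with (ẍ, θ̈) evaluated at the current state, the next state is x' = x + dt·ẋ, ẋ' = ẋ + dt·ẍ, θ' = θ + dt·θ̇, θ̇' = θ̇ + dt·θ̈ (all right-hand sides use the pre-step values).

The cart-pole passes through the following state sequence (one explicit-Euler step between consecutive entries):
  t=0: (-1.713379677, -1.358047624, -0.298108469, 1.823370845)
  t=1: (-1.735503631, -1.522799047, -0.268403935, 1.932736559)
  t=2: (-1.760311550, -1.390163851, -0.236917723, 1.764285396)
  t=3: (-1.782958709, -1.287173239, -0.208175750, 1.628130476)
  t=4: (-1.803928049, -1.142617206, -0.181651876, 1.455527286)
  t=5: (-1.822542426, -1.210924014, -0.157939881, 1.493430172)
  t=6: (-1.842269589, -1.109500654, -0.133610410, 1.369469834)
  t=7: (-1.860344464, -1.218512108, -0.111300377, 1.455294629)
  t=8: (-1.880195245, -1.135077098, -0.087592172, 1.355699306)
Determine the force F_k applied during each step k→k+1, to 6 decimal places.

F_0 = -11.427426 N
F_1 = 8.820151 N
F_2 = 6.795971 N
F_3 = 9.608856 N
F_4 = -4.787336 N
F_5 = 6.707291 N
F_6 = -7.488601 N
F_7 = 5.524294 N

step 0→1:
  ẍ = (ẋ'−ẋ)/dt = (-1.522799047−-1.358047624)/0.016291 = -10.113033
  θ̈ = (θ̇'−θ̇)/dt = (1.932736559−1.823370845)/0.016291 = 6.713260
  sinθ=-0.293713, cosθ=0.955894
  F = (M+m)·ẍ + m·l·cosθ·θ̈ − m·l·sinθ·θ̇² = -12.354749 + 0.804849 − -0.122474 = -11.427426
step 1→2:
  ẍ = (ẋ'−ẋ)/dt = (-1.390163851−-1.522799047)/0.016291 = 8.141624
  θ̈ = (θ̇'−θ̇)/dt = (1.764285396−1.932736559)/0.016291 = -10.340136
  sinθ=-0.265193, cosθ=0.964195
  F = (M+m)·ẍ + m·l·cosθ·θ̈ − m·l·sinθ·θ̇² = 9.946345 + -1.250439 − -0.124245 = 8.820151
step 2→3:
  ẍ = (ẋ'−ẋ)/dt = (-1.287173239−-1.390163851)/0.016291 = 6.321933
  θ̈ = (θ̇'−θ̇)/dt = (1.628130476−1.764285396)/0.016291 = -8.357677
  sinθ=-0.234708, cosθ=0.972066
  F = (M+m)·ẍ + m·l·cosθ·θ̈ − m·l·sinθ·θ̇² = 7.723291 + -1.018949 − -0.091630 = 6.795971
step 3→4:
  ẍ = (ẋ'−ẋ)/dt = (-1.142617206−-1.287173239)/0.016291 = 8.873368
  θ̈ = (θ̇'−θ̇)/dt = (1.455527286−1.628130476)/0.016291 = -10.595003
  sinθ=-0.206675, cosθ=0.978410
  F = (M+m)·ẍ + m·l·cosθ·θ̈ − m·l·sinθ·θ̇² = 10.840292 + -1.300149 − -0.068713 = 9.608856
step 4→5:
  ẍ = (ẋ'−ẋ)/dt = (-1.210924014−-1.142617206)/0.016291 = -4.192917
  θ̈ = (θ̇'−θ̇)/dt = (1.493430172−1.455527286)/0.016291 = 2.326615
  sinθ=-0.180655, cosθ=0.983547
  F = (M+m)·ẍ + m·l·cosθ·θ̈ − m·l·sinθ·θ̇² = -5.122344 + 0.287006 − -0.048002 = -4.787336
step 5→6:
  ẍ = (ẋ'−ẋ)/dt = (-1.109500654−-1.210924014)/0.016291 = 6.225730
  θ̈ = (θ̇'−θ̇)/dt = (1.369469834−1.493430172)/0.016291 = -7.609130
  sinθ=-0.157284, cosθ=0.987553
  F = (M+m)·ẍ + m·l·cosθ·θ̈ − m·l·sinθ·θ̇² = 7.605762 + -0.942468 − -0.043997 = 6.707291
step 6→7:
  ẍ = (ẋ'−ẋ)/dt = (-1.218512108−-1.109500654)/0.016291 = -6.691514
  θ̈ = (θ̇'−θ̇)/dt = (1.455294629−1.369469834)/0.016291 = 5.268234
  sinθ=-0.133213, cosθ=0.991087
  F = (M+m)·ẍ + m·l·cosθ·θ̈ − m·l·sinθ·θ̇² = -8.174795 + 0.654860 − -0.031335 = -7.488601
step 7→8:
  ẍ = (ẋ'−ẋ)/dt = (-1.135077098−-1.218512108)/0.016291 = 5.121540
  θ̈ = (θ̇'−θ̇)/dt = (1.355699306−1.455294629)/0.016291 = -6.113518
  sinθ=-0.111071, cosθ=0.993813
  F = (M+m)·ẍ + m·l·cosθ·θ̈ − m·l·sinθ·θ̇² = 6.256811 + -0.762021 − -0.029503 = 5.524294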